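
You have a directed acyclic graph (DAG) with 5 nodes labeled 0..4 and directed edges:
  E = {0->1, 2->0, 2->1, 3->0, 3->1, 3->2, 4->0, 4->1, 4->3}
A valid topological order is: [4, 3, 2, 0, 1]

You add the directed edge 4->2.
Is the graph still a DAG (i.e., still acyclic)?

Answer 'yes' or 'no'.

Given toposort: [4, 3, 2, 0, 1]
Position of 4: index 0; position of 2: index 2
New edge 4->2: forward
Forward edge: respects the existing order. Still a DAG, same toposort still valid.
Still a DAG? yes

Answer: yes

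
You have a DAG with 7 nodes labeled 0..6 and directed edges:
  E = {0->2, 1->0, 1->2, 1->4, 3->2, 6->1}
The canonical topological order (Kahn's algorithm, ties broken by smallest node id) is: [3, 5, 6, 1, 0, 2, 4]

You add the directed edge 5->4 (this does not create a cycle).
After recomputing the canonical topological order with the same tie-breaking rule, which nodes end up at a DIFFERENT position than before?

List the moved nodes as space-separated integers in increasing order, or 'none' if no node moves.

Answer: none

Derivation:
Old toposort: [3, 5, 6, 1, 0, 2, 4]
Added edge 5->4
Recompute Kahn (smallest-id tiebreak):
  initial in-degrees: [1, 1, 3, 0, 2, 0, 0]
  ready (indeg=0): [3, 5, 6]
  pop 3: indeg[2]->2 | ready=[5, 6] | order so far=[3]
  pop 5: indeg[4]->1 | ready=[6] | order so far=[3, 5]
  pop 6: indeg[1]->0 | ready=[1] | order so far=[3, 5, 6]
  pop 1: indeg[0]->0; indeg[2]->1; indeg[4]->0 | ready=[0, 4] | order so far=[3, 5, 6, 1]
  pop 0: indeg[2]->0 | ready=[2, 4] | order so far=[3, 5, 6, 1, 0]
  pop 2: no out-edges | ready=[4] | order so far=[3, 5, 6, 1, 0, 2]
  pop 4: no out-edges | ready=[] | order so far=[3, 5, 6, 1, 0, 2, 4]
New canonical toposort: [3, 5, 6, 1, 0, 2, 4]
Compare positions:
  Node 0: index 4 -> 4 (same)
  Node 1: index 3 -> 3 (same)
  Node 2: index 5 -> 5 (same)
  Node 3: index 0 -> 0 (same)
  Node 4: index 6 -> 6 (same)
  Node 5: index 1 -> 1 (same)
  Node 6: index 2 -> 2 (same)
Nodes that changed position: none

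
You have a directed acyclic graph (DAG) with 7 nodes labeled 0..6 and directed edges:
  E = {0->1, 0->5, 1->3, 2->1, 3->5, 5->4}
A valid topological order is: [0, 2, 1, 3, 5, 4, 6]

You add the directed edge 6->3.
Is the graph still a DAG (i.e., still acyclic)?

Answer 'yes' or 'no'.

Given toposort: [0, 2, 1, 3, 5, 4, 6]
Position of 6: index 6; position of 3: index 3
New edge 6->3: backward (u after v in old order)
Backward edge: old toposort is now invalid. Check if this creates a cycle.
Does 3 already reach 6? Reachable from 3: [3, 4, 5]. NO -> still a DAG (reorder needed).
Still a DAG? yes

Answer: yes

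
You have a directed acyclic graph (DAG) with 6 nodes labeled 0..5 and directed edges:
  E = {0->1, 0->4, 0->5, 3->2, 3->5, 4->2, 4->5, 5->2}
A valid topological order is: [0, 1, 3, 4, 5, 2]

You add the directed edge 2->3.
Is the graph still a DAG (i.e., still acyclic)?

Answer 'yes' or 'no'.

Given toposort: [0, 1, 3, 4, 5, 2]
Position of 2: index 5; position of 3: index 2
New edge 2->3: backward (u after v in old order)
Backward edge: old toposort is now invalid. Check if this creates a cycle.
Does 3 already reach 2? Reachable from 3: [2, 3, 5]. YES -> cycle!
Still a DAG? no

Answer: no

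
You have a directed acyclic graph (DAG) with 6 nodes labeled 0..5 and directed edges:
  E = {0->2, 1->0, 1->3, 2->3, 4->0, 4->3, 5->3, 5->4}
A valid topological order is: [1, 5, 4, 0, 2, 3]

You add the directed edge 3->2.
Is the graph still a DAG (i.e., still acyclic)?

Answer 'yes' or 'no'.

Given toposort: [1, 5, 4, 0, 2, 3]
Position of 3: index 5; position of 2: index 4
New edge 3->2: backward (u after v in old order)
Backward edge: old toposort is now invalid. Check if this creates a cycle.
Does 2 already reach 3? Reachable from 2: [2, 3]. YES -> cycle!
Still a DAG? no

Answer: no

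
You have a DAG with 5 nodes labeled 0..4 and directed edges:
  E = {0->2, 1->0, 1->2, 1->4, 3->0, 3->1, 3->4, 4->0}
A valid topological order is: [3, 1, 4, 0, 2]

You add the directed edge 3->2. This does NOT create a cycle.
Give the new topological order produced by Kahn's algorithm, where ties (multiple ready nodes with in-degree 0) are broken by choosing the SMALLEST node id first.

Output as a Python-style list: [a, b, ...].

Answer: [3, 1, 4, 0, 2]

Derivation:
Old toposort: [3, 1, 4, 0, 2]
Added edge: 3->2
Position of 3 (0) < position of 2 (4). Old order still valid.
Run Kahn's algorithm (break ties by smallest node id):
  initial in-degrees: [3, 1, 3, 0, 2]
  ready (indeg=0): [3]
  pop 3: indeg[0]->2; indeg[1]->0; indeg[2]->2; indeg[4]->1 | ready=[1] | order so far=[3]
  pop 1: indeg[0]->1; indeg[2]->1; indeg[4]->0 | ready=[4] | order so far=[3, 1]
  pop 4: indeg[0]->0 | ready=[0] | order so far=[3, 1, 4]
  pop 0: indeg[2]->0 | ready=[2] | order so far=[3, 1, 4, 0]
  pop 2: no out-edges | ready=[] | order so far=[3, 1, 4, 0, 2]
  Result: [3, 1, 4, 0, 2]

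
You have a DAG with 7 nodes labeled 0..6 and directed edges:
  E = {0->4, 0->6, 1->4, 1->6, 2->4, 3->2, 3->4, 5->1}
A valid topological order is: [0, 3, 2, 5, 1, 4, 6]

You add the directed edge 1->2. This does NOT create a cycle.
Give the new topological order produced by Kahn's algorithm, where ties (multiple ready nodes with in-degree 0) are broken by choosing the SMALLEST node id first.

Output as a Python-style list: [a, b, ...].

Answer: [0, 3, 5, 1, 2, 4, 6]

Derivation:
Old toposort: [0, 3, 2, 5, 1, 4, 6]
Added edge: 1->2
Position of 1 (4) > position of 2 (2). Must reorder: 1 must now come before 2.
Run Kahn's algorithm (break ties by smallest node id):
  initial in-degrees: [0, 1, 2, 0, 4, 0, 2]
  ready (indeg=0): [0, 3, 5]
  pop 0: indeg[4]->3; indeg[6]->1 | ready=[3, 5] | order so far=[0]
  pop 3: indeg[2]->1; indeg[4]->2 | ready=[5] | order so far=[0, 3]
  pop 5: indeg[1]->0 | ready=[1] | order so far=[0, 3, 5]
  pop 1: indeg[2]->0; indeg[4]->1; indeg[6]->0 | ready=[2, 6] | order so far=[0, 3, 5, 1]
  pop 2: indeg[4]->0 | ready=[4, 6] | order so far=[0, 3, 5, 1, 2]
  pop 4: no out-edges | ready=[6] | order so far=[0, 3, 5, 1, 2, 4]
  pop 6: no out-edges | ready=[] | order so far=[0, 3, 5, 1, 2, 4, 6]
  Result: [0, 3, 5, 1, 2, 4, 6]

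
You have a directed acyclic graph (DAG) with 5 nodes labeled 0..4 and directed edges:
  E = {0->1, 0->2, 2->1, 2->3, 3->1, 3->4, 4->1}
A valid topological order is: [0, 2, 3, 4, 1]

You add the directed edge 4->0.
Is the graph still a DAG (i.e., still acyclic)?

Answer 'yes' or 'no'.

Given toposort: [0, 2, 3, 4, 1]
Position of 4: index 3; position of 0: index 0
New edge 4->0: backward (u after v in old order)
Backward edge: old toposort is now invalid. Check if this creates a cycle.
Does 0 already reach 4? Reachable from 0: [0, 1, 2, 3, 4]. YES -> cycle!
Still a DAG? no

Answer: no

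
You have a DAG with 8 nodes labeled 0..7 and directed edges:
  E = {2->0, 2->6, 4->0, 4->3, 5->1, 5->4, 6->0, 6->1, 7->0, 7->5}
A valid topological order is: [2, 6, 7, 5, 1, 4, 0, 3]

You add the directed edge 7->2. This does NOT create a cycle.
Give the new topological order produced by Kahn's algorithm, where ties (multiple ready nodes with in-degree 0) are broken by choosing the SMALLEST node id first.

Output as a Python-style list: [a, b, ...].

Answer: [7, 2, 5, 4, 3, 6, 0, 1]

Derivation:
Old toposort: [2, 6, 7, 5, 1, 4, 0, 3]
Added edge: 7->2
Position of 7 (2) > position of 2 (0). Must reorder: 7 must now come before 2.
Run Kahn's algorithm (break ties by smallest node id):
  initial in-degrees: [4, 2, 1, 1, 1, 1, 1, 0]
  ready (indeg=0): [7]
  pop 7: indeg[0]->3; indeg[2]->0; indeg[5]->0 | ready=[2, 5] | order so far=[7]
  pop 2: indeg[0]->2; indeg[6]->0 | ready=[5, 6] | order so far=[7, 2]
  pop 5: indeg[1]->1; indeg[4]->0 | ready=[4, 6] | order so far=[7, 2, 5]
  pop 4: indeg[0]->1; indeg[3]->0 | ready=[3, 6] | order so far=[7, 2, 5, 4]
  pop 3: no out-edges | ready=[6] | order so far=[7, 2, 5, 4, 3]
  pop 6: indeg[0]->0; indeg[1]->0 | ready=[0, 1] | order so far=[7, 2, 5, 4, 3, 6]
  pop 0: no out-edges | ready=[1] | order so far=[7, 2, 5, 4, 3, 6, 0]
  pop 1: no out-edges | ready=[] | order so far=[7, 2, 5, 4, 3, 6, 0, 1]
  Result: [7, 2, 5, 4, 3, 6, 0, 1]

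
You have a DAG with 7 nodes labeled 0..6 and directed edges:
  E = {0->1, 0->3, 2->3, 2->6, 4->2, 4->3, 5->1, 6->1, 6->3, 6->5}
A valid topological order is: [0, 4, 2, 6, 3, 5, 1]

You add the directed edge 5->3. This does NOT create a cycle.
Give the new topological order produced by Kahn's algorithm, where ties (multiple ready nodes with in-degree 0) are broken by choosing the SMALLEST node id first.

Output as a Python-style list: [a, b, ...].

Answer: [0, 4, 2, 6, 5, 1, 3]

Derivation:
Old toposort: [0, 4, 2, 6, 3, 5, 1]
Added edge: 5->3
Position of 5 (5) > position of 3 (4). Must reorder: 5 must now come before 3.
Run Kahn's algorithm (break ties by smallest node id):
  initial in-degrees: [0, 3, 1, 5, 0, 1, 1]
  ready (indeg=0): [0, 4]
  pop 0: indeg[1]->2; indeg[3]->4 | ready=[4] | order so far=[0]
  pop 4: indeg[2]->0; indeg[3]->3 | ready=[2] | order so far=[0, 4]
  pop 2: indeg[3]->2; indeg[6]->0 | ready=[6] | order so far=[0, 4, 2]
  pop 6: indeg[1]->1; indeg[3]->1; indeg[5]->0 | ready=[5] | order so far=[0, 4, 2, 6]
  pop 5: indeg[1]->0; indeg[3]->0 | ready=[1, 3] | order so far=[0, 4, 2, 6, 5]
  pop 1: no out-edges | ready=[3] | order so far=[0, 4, 2, 6, 5, 1]
  pop 3: no out-edges | ready=[] | order so far=[0, 4, 2, 6, 5, 1, 3]
  Result: [0, 4, 2, 6, 5, 1, 3]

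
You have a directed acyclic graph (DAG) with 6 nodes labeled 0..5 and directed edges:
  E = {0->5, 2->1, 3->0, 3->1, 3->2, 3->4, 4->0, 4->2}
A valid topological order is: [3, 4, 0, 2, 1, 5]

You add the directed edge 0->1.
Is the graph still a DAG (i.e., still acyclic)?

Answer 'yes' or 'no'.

Given toposort: [3, 4, 0, 2, 1, 5]
Position of 0: index 2; position of 1: index 4
New edge 0->1: forward
Forward edge: respects the existing order. Still a DAG, same toposort still valid.
Still a DAG? yes

Answer: yes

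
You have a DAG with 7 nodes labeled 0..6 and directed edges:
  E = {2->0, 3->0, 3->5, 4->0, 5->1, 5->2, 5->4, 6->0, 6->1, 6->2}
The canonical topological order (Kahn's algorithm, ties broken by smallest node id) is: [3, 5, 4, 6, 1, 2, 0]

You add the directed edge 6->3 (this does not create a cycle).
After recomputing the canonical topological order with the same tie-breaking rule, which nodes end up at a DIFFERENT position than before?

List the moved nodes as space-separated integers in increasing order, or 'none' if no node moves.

Old toposort: [3, 5, 4, 6, 1, 2, 0]
Added edge 6->3
Recompute Kahn (smallest-id tiebreak):
  initial in-degrees: [4, 2, 2, 1, 1, 1, 0]
  ready (indeg=0): [6]
  pop 6: indeg[0]->3; indeg[1]->1; indeg[2]->1; indeg[3]->0 | ready=[3] | order so far=[6]
  pop 3: indeg[0]->2; indeg[5]->0 | ready=[5] | order so far=[6, 3]
  pop 5: indeg[1]->0; indeg[2]->0; indeg[4]->0 | ready=[1, 2, 4] | order so far=[6, 3, 5]
  pop 1: no out-edges | ready=[2, 4] | order so far=[6, 3, 5, 1]
  pop 2: indeg[0]->1 | ready=[4] | order so far=[6, 3, 5, 1, 2]
  pop 4: indeg[0]->0 | ready=[0] | order so far=[6, 3, 5, 1, 2, 4]
  pop 0: no out-edges | ready=[] | order so far=[6, 3, 5, 1, 2, 4, 0]
New canonical toposort: [6, 3, 5, 1, 2, 4, 0]
Compare positions:
  Node 0: index 6 -> 6 (same)
  Node 1: index 4 -> 3 (moved)
  Node 2: index 5 -> 4 (moved)
  Node 3: index 0 -> 1 (moved)
  Node 4: index 2 -> 5 (moved)
  Node 5: index 1 -> 2 (moved)
  Node 6: index 3 -> 0 (moved)
Nodes that changed position: 1 2 3 4 5 6

Answer: 1 2 3 4 5 6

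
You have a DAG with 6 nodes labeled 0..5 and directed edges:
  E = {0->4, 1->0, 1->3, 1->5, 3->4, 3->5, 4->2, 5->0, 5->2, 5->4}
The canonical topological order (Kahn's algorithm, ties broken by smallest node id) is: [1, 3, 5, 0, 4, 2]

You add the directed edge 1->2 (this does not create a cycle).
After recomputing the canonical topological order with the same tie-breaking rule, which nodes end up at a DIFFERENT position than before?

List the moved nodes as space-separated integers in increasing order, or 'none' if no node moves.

Old toposort: [1, 3, 5, 0, 4, 2]
Added edge 1->2
Recompute Kahn (smallest-id tiebreak):
  initial in-degrees: [2, 0, 3, 1, 3, 2]
  ready (indeg=0): [1]
  pop 1: indeg[0]->1; indeg[2]->2; indeg[3]->0; indeg[5]->1 | ready=[3] | order so far=[1]
  pop 3: indeg[4]->2; indeg[5]->0 | ready=[5] | order so far=[1, 3]
  pop 5: indeg[0]->0; indeg[2]->1; indeg[4]->1 | ready=[0] | order so far=[1, 3, 5]
  pop 0: indeg[4]->0 | ready=[4] | order so far=[1, 3, 5, 0]
  pop 4: indeg[2]->0 | ready=[2] | order so far=[1, 3, 5, 0, 4]
  pop 2: no out-edges | ready=[] | order so far=[1, 3, 5, 0, 4, 2]
New canonical toposort: [1, 3, 5, 0, 4, 2]
Compare positions:
  Node 0: index 3 -> 3 (same)
  Node 1: index 0 -> 0 (same)
  Node 2: index 5 -> 5 (same)
  Node 3: index 1 -> 1 (same)
  Node 4: index 4 -> 4 (same)
  Node 5: index 2 -> 2 (same)
Nodes that changed position: none

Answer: none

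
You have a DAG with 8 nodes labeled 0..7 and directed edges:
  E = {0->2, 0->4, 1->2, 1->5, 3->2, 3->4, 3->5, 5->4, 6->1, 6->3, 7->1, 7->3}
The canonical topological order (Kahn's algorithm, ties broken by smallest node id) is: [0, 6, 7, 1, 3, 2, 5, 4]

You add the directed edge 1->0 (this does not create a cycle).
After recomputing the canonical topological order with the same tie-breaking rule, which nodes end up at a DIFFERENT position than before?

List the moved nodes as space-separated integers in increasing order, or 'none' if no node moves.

Old toposort: [0, 6, 7, 1, 3, 2, 5, 4]
Added edge 1->0
Recompute Kahn (smallest-id tiebreak):
  initial in-degrees: [1, 2, 3, 2, 3, 2, 0, 0]
  ready (indeg=0): [6, 7]
  pop 6: indeg[1]->1; indeg[3]->1 | ready=[7] | order so far=[6]
  pop 7: indeg[1]->0; indeg[3]->0 | ready=[1, 3] | order so far=[6, 7]
  pop 1: indeg[0]->0; indeg[2]->2; indeg[5]->1 | ready=[0, 3] | order so far=[6, 7, 1]
  pop 0: indeg[2]->1; indeg[4]->2 | ready=[3] | order so far=[6, 7, 1, 0]
  pop 3: indeg[2]->0; indeg[4]->1; indeg[5]->0 | ready=[2, 5] | order so far=[6, 7, 1, 0, 3]
  pop 2: no out-edges | ready=[5] | order so far=[6, 7, 1, 0, 3, 2]
  pop 5: indeg[4]->0 | ready=[4] | order so far=[6, 7, 1, 0, 3, 2, 5]
  pop 4: no out-edges | ready=[] | order so far=[6, 7, 1, 0, 3, 2, 5, 4]
New canonical toposort: [6, 7, 1, 0, 3, 2, 5, 4]
Compare positions:
  Node 0: index 0 -> 3 (moved)
  Node 1: index 3 -> 2 (moved)
  Node 2: index 5 -> 5 (same)
  Node 3: index 4 -> 4 (same)
  Node 4: index 7 -> 7 (same)
  Node 5: index 6 -> 6 (same)
  Node 6: index 1 -> 0 (moved)
  Node 7: index 2 -> 1 (moved)
Nodes that changed position: 0 1 6 7

Answer: 0 1 6 7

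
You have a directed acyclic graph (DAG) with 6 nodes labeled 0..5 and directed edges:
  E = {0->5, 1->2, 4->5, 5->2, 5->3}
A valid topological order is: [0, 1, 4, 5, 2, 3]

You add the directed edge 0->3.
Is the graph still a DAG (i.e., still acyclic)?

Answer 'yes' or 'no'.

Given toposort: [0, 1, 4, 5, 2, 3]
Position of 0: index 0; position of 3: index 5
New edge 0->3: forward
Forward edge: respects the existing order. Still a DAG, same toposort still valid.
Still a DAG? yes

Answer: yes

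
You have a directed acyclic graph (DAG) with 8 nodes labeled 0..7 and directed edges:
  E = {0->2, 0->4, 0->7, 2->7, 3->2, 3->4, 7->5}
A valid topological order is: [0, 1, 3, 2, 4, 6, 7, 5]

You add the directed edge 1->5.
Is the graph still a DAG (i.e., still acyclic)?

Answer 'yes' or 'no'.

Answer: yes

Derivation:
Given toposort: [0, 1, 3, 2, 4, 6, 7, 5]
Position of 1: index 1; position of 5: index 7
New edge 1->5: forward
Forward edge: respects the existing order. Still a DAG, same toposort still valid.
Still a DAG? yes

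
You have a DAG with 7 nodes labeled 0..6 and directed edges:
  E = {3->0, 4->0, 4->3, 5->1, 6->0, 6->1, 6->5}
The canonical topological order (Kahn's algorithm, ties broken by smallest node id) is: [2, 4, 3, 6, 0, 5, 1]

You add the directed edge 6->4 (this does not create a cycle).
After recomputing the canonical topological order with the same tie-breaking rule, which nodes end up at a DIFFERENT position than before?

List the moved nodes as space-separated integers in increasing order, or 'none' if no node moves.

Old toposort: [2, 4, 3, 6, 0, 5, 1]
Added edge 6->4
Recompute Kahn (smallest-id tiebreak):
  initial in-degrees: [3, 2, 0, 1, 1, 1, 0]
  ready (indeg=0): [2, 6]
  pop 2: no out-edges | ready=[6] | order so far=[2]
  pop 6: indeg[0]->2; indeg[1]->1; indeg[4]->0; indeg[5]->0 | ready=[4, 5] | order so far=[2, 6]
  pop 4: indeg[0]->1; indeg[3]->0 | ready=[3, 5] | order so far=[2, 6, 4]
  pop 3: indeg[0]->0 | ready=[0, 5] | order so far=[2, 6, 4, 3]
  pop 0: no out-edges | ready=[5] | order so far=[2, 6, 4, 3, 0]
  pop 5: indeg[1]->0 | ready=[1] | order so far=[2, 6, 4, 3, 0, 5]
  pop 1: no out-edges | ready=[] | order so far=[2, 6, 4, 3, 0, 5, 1]
New canonical toposort: [2, 6, 4, 3, 0, 5, 1]
Compare positions:
  Node 0: index 4 -> 4 (same)
  Node 1: index 6 -> 6 (same)
  Node 2: index 0 -> 0 (same)
  Node 3: index 2 -> 3 (moved)
  Node 4: index 1 -> 2 (moved)
  Node 5: index 5 -> 5 (same)
  Node 6: index 3 -> 1 (moved)
Nodes that changed position: 3 4 6

Answer: 3 4 6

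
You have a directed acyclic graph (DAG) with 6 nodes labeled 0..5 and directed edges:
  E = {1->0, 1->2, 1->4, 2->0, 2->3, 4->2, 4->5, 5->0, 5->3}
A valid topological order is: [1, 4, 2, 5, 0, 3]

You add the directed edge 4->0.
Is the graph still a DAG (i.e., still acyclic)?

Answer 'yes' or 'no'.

Given toposort: [1, 4, 2, 5, 0, 3]
Position of 4: index 1; position of 0: index 4
New edge 4->0: forward
Forward edge: respects the existing order. Still a DAG, same toposort still valid.
Still a DAG? yes

Answer: yes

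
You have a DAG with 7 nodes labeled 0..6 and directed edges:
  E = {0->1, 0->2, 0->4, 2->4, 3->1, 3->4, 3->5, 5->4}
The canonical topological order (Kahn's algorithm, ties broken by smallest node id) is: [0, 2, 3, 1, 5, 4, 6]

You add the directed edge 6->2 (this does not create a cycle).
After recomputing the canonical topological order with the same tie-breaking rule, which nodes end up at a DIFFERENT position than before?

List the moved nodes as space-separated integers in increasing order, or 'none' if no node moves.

Old toposort: [0, 2, 3, 1, 5, 4, 6]
Added edge 6->2
Recompute Kahn (smallest-id tiebreak):
  initial in-degrees: [0, 2, 2, 0, 4, 1, 0]
  ready (indeg=0): [0, 3, 6]
  pop 0: indeg[1]->1; indeg[2]->1; indeg[4]->3 | ready=[3, 6] | order so far=[0]
  pop 3: indeg[1]->0; indeg[4]->2; indeg[5]->0 | ready=[1, 5, 6] | order so far=[0, 3]
  pop 1: no out-edges | ready=[5, 6] | order so far=[0, 3, 1]
  pop 5: indeg[4]->1 | ready=[6] | order so far=[0, 3, 1, 5]
  pop 6: indeg[2]->0 | ready=[2] | order so far=[0, 3, 1, 5, 6]
  pop 2: indeg[4]->0 | ready=[4] | order so far=[0, 3, 1, 5, 6, 2]
  pop 4: no out-edges | ready=[] | order so far=[0, 3, 1, 5, 6, 2, 4]
New canonical toposort: [0, 3, 1, 5, 6, 2, 4]
Compare positions:
  Node 0: index 0 -> 0 (same)
  Node 1: index 3 -> 2 (moved)
  Node 2: index 1 -> 5 (moved)
  Node 3: index 2 -> 1 (moved)
  Node 4: index 5 -> 6 (moved)
  Node 5: index 4 -> 3 (moved)
  Node 6: index 6 -> 4 (moved)
Nodes that changed position: 1 2 3 4 5 6

Answer: 1 2 3 4 5 6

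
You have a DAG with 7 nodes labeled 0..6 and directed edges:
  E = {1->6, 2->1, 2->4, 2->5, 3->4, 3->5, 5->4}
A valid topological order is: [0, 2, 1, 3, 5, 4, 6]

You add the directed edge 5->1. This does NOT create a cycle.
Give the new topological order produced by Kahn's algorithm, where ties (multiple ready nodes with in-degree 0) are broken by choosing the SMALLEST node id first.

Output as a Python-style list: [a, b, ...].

Answer: [0, 2, 3, 5, 1, 4, 6]

Derivation:
Old toposort: [0, 2, 1, 3, 5, 4, 6]
Added edge: 5->1
Position of 5 (4) > position of 1 (2). Must reorder: 5 must now come before 1.
Run Kahn's algorithm (break ties by smallest node id):
  initial in-degrees: [0, 2, 0, 0, 3, 2, 1]
  ready (indeg=0): [0, 2, 3]
  pop 0: no out-edges | ready=[2, 3] | order so far=[0]
  pop 2: indeg[1]->1; indeg[4]->2; indeg[5]->1 | ready=[3] | order so far=[0, 2]
  pop 3: indeg[4]->1; indeg[5]->0 | ready=[5] | order so far=[0, 2, 3]
  pop 5: indeg[1]->0; indeg[4]->0 | ready=[1, 4] | order so far=[0, 2, 3, 5]
  pop 1: indeg[6]->0 | ready=[4, 6] | order so far=[0, 2, 3, 5, 1]
  pop 4: no out-edges | ready=[6] | order so far=[0, 2, 3, 5, 1, 4]
  pop 6: no out-edges | ready=[] | order so far=[0, 2, 3, 5, 1, 4, 6]
  Result: [0, 2, 3, 5, 1, 4, 6]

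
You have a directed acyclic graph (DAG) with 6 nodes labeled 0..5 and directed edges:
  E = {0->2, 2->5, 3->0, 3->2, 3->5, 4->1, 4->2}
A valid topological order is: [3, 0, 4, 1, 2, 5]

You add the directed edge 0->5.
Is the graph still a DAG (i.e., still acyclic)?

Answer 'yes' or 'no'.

Given toposort: [3, 0, 4, 1, 2, 5]
Position of 0: index 1; position of 5: index 5
New edge 0->5: forward
Forward edge: respects the existing order. Still a DAG, same toposort still valid.
Still a DAG? yes

Answer: yes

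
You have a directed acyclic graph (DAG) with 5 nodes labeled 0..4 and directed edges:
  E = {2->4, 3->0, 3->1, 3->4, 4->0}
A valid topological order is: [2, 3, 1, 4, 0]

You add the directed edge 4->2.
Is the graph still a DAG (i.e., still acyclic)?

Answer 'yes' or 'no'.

Given toposort: [2, 3, 1, 4, 0]
Position of 4: index 3; position of 2: index 0
New edge 4->2: backward (u after v in old order)
Backward edge: old toposort is now invalid. Check if this creates a cycle.
Does 2 already reach 4? Reachable from 2: [0, 2, 4]. YES -> cycle!
Still a DAG? no

Answer: no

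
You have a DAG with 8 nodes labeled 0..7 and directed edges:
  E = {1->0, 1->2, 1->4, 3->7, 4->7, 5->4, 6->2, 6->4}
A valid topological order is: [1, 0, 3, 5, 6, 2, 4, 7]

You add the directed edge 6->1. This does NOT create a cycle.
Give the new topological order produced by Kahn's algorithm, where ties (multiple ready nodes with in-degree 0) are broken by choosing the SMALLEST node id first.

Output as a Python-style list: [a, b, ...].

Old toposort: [1, 0, 3, 5, 6, 2, 4, 7]
Added edge: 6->1
Position of 6 (4) > position of 1 (0). Must reorder: 6 must now come before 1.
Run Kahn's algorithm (break ties by smallest node id):
  initial in-degrees: [1, 1, 2, 0, 3, 0, 0, 2]
  ready (indeg=0): [3, 5, 6]
  pop 3: indeg[7]->1 | ready=[5, 6] | order so far=[3]
  pop 5: indeg[4]->2 | ready=[6] | order so far=[3, 5]
  pop 6: indeg[1]->0; indeg[2]->1; indeg[4]->1 | ready=[1] | order so far=[3, 5, 6]
  pop 1: indeg[0]->0; indeg[2]->0; indeg[4]->0 | ready=[0, 2, 4] | order so far=[3, 5, 6, 1]
  pop 0: no out-edges | ready=[2, 4] | order so far=[3, 5, 6, 1, 0]
  pop 2: no out-edges | ready=[4] | order so far=[3, 5, 6, 1, 0, 2]
  pop 4: indeg[7]->0 | ready=[7] | order so far=[3, 5, 6, 1, 0, 2, 4]
  pop 7: no out-edges | ready=[] | order so far=[3, 5, 6, 1, 0, 2, 4, 7]
  Result: [3, 5, 6, 1, 0, 2, 4, 7]

Answer: [3, 5, 6, 1, 0, 2, 4, 7]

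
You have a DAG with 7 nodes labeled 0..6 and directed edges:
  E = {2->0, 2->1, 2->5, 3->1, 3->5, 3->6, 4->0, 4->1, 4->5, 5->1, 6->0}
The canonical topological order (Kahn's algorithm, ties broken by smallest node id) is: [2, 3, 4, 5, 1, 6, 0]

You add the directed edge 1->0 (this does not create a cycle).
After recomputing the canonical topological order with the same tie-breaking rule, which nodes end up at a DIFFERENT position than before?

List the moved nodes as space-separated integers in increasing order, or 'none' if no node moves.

Answer: none

Derivation:
Old toposort: [2, 3, 4, 5, 1, 6, 0]
Added edge 1->0
Recompute Kahn (smallest-id tiebreak):
  initial in-degrees: [4, 4, 0, 0, 0, 3, 1]
  ready (indeg=0): [2, 3, 4]
  pop 2: indeg[0]->3; indeg[1]->3; indeg[5]->2 | ready=[3, 4] | order so far=[2]
  pop 3: indeg[1]->2; indeg[5]->1; indeg[6]->0 | ready=[4, 6] | order so far=[2, 3]
  pop 4: indeg[0]->2; indeg[1]->1; indeg[5]->0 | ready=[5, 6] | order so far=[2, 3, 4]
  pop 5: indeg[1]->0 | ready=[1, 6] | order so far=[2, 3, 4, 5]
  pop 1: indeg[0]->1 | ready=[6] | order so far=[2, 3, 4, 5, 1]
  pop 6: indeg[0]->0 | ready=[0] | order so far=[2, 3, 4, 5, 1, 6]
  pop 0: no out-edges | ready=[] | order so far=[2, 3, 4, 5, 1, 6, 0]
New canonical toposort: [2, 3, 4, 5, 1, 6, 0]
Compare positions:
  Node 0: index 6 -> 6 (same)
  Node 1: index 4 -> 4 (same)
  Node 2: index 0 -> 0 (same)
  Node 3: index 1 -> 1 (same)
  Node 4: index 2 -> 2 (same)
  Node 5: index 3 -> 3 (same)
  Node 6: index 5 -> 5 (same)
Nodes that changed position: none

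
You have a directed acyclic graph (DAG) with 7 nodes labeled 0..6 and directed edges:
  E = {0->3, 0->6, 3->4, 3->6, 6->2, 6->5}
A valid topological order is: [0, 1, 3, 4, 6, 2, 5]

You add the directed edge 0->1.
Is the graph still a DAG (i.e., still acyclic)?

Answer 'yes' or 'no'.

Given toposort: [0, 1, 3, 4, 6, 2, 5]
Position of 0: index 0; position of 1: index 1
New edge 0->1: forward
Forward edge: respects the existing order. Still a DAG, same toposort still valid.
Still a DAG? yes

Answer: yes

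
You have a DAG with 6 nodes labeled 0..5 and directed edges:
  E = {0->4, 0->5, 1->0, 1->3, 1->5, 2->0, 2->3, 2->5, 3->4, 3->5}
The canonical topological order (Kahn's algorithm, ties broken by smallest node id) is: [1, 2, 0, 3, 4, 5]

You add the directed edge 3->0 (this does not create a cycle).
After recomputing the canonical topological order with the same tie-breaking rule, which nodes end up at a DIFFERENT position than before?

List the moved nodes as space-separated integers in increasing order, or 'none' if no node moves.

Old toposort: [1, 2, 0, 3, 4, 5]
Added edge 3->0
Recompute Kahn (smallest-id tiebreak):
  initial in-degrees: [3, 0, 0, 2, 2, 4]
  ready (indeg=0): [1, 2]
  pop 1: indeg[0]->2; indeg[3]->1; indeg[5]->3 | ready=[2] | order so far=[1]
  pop 2: indeg[0]->1; indeg[3]->0; indeg[5]->2 | ready=[3] | order so far=[1, 2]
  pop 3: indeg[0]->0; indeg[4]->1; indeg[5]->1 | ready=[0] | order so far=[1, 2, 3]
  pop 0: indeg[4]->0; indeg[5]->0 | ready=[4, 5] | order so far=[1, 2, 3, 0]
  pop 4: no out-edges | ready=[5] | order so far=[1, 2, 3, 0, 4]
  pop 5: no out-edges | ready=[] | order so far=[1, 2, 3, 0, 4, 5]
New canonical toposort: [1, 2, 3, 0, 4, 5]
Compare positions:
  Node 0: index 2 -> 3 (moved)
  Node 1: index 0 -> 0 (same)
  Node 2: index 1 -> 1 (same)
  Node 3: index 3 -> 2 (moved)
  Node 4: index 4 -> 4 (same)
  Node 5: index 5 -> 5 (same)
Nodes that changed position: 0 3

Answer: 0 3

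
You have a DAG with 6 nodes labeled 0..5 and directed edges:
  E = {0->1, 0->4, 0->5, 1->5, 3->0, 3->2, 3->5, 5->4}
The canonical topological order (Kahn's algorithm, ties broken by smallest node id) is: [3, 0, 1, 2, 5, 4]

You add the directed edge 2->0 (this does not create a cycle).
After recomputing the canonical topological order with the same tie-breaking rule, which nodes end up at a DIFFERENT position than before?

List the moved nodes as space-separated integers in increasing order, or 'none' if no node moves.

Answer: 0 1 2

Derivation:
Old toposort: [3, 0, 1, 2, 5, 4]
Added edge 2->0
Recompute Kahn (smallest-id tiebreak):
  initial in-degrees: [2, 1, 1, 0, 2, 3]
  ready (indeg=0): [3]
  pop 3: indeg[0]->1; indeg[2]->0; indeg[5]->2 | ready=[2] | order so far=[3]
  pop 2: indeg[0]->0 | ready=[0] | order so far=[3, 2]
  pop 0: indeg[1]->0; indeg[4]->1; indeg[5]->1 | ready=[1] | order so far=[3, 2, 0]
  pop 1: indeg[5]->0 | ready=[5] | order so far=[3, 2, 0, 1]
  pop 5: indeg[4]->0 | ready=[4] | order so far=[3, 2, 0, 1, 5]
  pop 4: no out-edges | ready=[] | order so far=[3, 2, 0, 1, 5, 4]
New canonical toposort: [3, 2, 0, 1, 5, 4]
Compare positions:
  Node 0: index 1 -> 2 (moved)
  Node 1: index 2 -> 3 (moved)
  Node 2: index 3 -> 1 (moved)
  Node 3: index 0 -> 0 (same)
  Node 4: index 5 -> 5 (same)
  Node 5: index 4 -> 4 (same)
Nodes that changed position: 0 1 2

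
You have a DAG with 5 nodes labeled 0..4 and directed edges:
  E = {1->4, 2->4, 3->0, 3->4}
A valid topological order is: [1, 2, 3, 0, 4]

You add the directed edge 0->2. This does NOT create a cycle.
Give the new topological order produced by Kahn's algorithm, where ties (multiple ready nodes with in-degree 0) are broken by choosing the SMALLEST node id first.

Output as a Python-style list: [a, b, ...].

Answer: [1, 3, 0, 2, 4]

Derivation:
Old toposort: [1, 2, 3, 0, 4]
Added edge: 0->2
Position of 0 (3) > position of 2 (1). Must reorder: 0 must now come before 2.
Run Kahn's algorithm (break ties by smallest node id):
  initial in-degrees: [1, 0, 1, 0, 3]
  ready (indeg=0): [1, 3]
  pop 1: indeg[4]->2 | ready=[3] | order so far=[1]
  pop 3: indeg[0]->0; indeg[4]->1 | ready=[0] | order so far=[1, 3]
  pop 0: indeg[2]->0 | ready=[2] | order so far=[1, 3, 0]
  pop 2: indeg[4]->0 | ready=[4] | order so far=[1, 3, 0, 2]
  pop 4: no out-edges | ready=[] | order so far=[1, 3, 0, 2, 4]
  Result: [1, 3, 0, 2, 4]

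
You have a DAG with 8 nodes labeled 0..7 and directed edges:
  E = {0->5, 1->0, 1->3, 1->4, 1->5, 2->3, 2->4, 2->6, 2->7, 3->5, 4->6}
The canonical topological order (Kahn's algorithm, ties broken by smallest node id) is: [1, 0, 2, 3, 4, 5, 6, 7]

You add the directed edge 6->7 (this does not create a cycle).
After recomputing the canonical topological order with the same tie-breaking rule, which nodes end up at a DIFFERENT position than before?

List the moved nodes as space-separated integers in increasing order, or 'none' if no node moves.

Answer: none

Derivation:
Old toposort: [1, 0, 2, 3, 4, 5, 6, 7]
Added edge 6->7
Recompute Kahn (smallest-id tiebreak):
  initial in-degrees: [1, 0, 0, 2, 2, 3, 2, 2]
  ready (indeg=0): [1, 2]
  pop 1: indeg[0]->0; indeg[3]->1; indeg[4]->1; indeg[5]->2 | ready=[0, 2] | order so far=[1]
  pop 0: indeg[5]->1 | ready=[2] | order so far=[1, 0]
  pop 2: indeg[3]->0; indeg[4]->0; indeg[6]->1; indeg[7]->1 | ready=[3, 4] | order so far=[1, 0, 2]
  pop 3: indeg[5]->0 | ready=[4, 5] | order so far=[1, 0, 2, 3]
  pop 4: indeg[6]->0 | ready=[5, 6] | order so far=[1, 0, 2, 3, 4]
  pop 5: no out-edges | ready=[6] | order so far=[1, 0, 2, 3, 4, 5]
  pop 6: indeg[7]->0 | ready=[7] | order so far=[1, 0, 2, 3, 4, 5, 6]
  pop 7: no out-edges | ready=[] | order so far=[1, 0, 2, 3, 4, 5, 6, 7]
New canonical toposort: [1, 0, 2, 3, 4, 5, 6, 7]
Compare positions:
  Node 0: index 1 -> 1 (same)
  Node 1: index 0 -> 0 (same)
  Node 2: index 2 -> 2 (same)
  Node 3: index 3 -> 3 (same)
  Node 4: index 4 -> 4 (same)
  Node 5: index 5 -> 5 (same)
  Node 6: index 6 -> 6 (same)
  Node 7: index 7 -> 7 (same)
Nodes that changed position: none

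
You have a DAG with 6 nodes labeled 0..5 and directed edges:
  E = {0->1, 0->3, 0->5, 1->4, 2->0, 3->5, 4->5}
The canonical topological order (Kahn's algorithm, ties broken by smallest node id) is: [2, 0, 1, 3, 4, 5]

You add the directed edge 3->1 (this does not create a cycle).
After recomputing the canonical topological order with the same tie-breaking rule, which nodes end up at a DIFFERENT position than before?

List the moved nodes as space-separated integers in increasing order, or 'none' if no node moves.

Answer: 1 3

Derivation:
Old toposort: [2, 0, 1, 3, 4, 5]
Added edge 3->1
Recompute Kahn (smallest-id tiebreak):
  initial in-degrees: [1, 2, 0, 1, 1, 3]
  ready (indeg=0): [2]
  pop 2: indeg[0]->0 | ready=[0] | order so far=[2]
  pop 0: indeg[1]->1; indeg[3]->0; indeg[5]->2 | ready=[3] | order so far=[2, 0]
  pop 3: indeg[1]->0; indeg[5]->1 | ready=[1] | order so far=[2, 0, 3]
  pop 1: indeg[4]->0 | ready=[4] | order so far=[2, 0, 3, 1]
  pop 4: indeg[5]->0 | ready=[5] | order so far=[2, 0, 3, 1, 4]
  pop 5: no out-edges | ready=[] | order so far=[2, 0, 3, 1, 4, 5]
New canonical toposort: [2, 0, 3, 1, 4, 5]
Compare positions:
  Node 0: index 1 -> 1 (same)
  Node 1: index 2 -> 3 (moved)
  Node 2: index 0 -> 0 (same)
  Node 3: index 3 -> 2 (moved)
  Node 4: index 4 -> 4 (same)
  Node 5: index 5 -> 5 (same)
Nodes that changed position: 1 3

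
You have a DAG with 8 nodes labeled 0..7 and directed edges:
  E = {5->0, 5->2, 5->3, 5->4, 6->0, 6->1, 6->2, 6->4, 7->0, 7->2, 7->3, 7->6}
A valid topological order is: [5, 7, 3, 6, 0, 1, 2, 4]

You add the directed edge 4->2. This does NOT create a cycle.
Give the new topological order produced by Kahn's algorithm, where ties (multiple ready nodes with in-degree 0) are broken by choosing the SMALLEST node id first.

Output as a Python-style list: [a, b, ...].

Old toposort: [5, 7, 3, 6, 0, 1, 2, 4]
Added edge: 4->2
Position of 4 (7) > position of 2 (6). Must reorder: 4 must now come before 2.
Run Kahn's algorithm (break ties by smallest node id):
  initial in-degrees: [3, 1, 4, 2, 2, 0, 1, 0]
  ready (indeg=0): [5, 7]
  pop 5: indeg[0]->2; indeg[2]->3; indeg[3]->1; indeg[4]->1 | ready=[7] | order so far=[5]
  pop 7: indeg[0]->1; indeg[2]->2; indeg[3]->0; indeg[6]->0 | ready=[3, 6] | order so far=[5, 7]
  pop 3: no out-edges | ready=[6] | order so far=[5, 7, 3]
  pop 6: indeg[0]->0; indeg[1]->0; indeg[2]->1; indeg[4]->0 | ready=[0, 1, 4] | order so far=[5, 7, 3, 6]
  pop 0: no out-edges | ready=[1, 4] | order so far=[5, 7, 3, 6, 0]
  pop 1: no out-edges | ready=[4] | order so far=[5, 7, 3, 6, 0, 1]
  pop 4: indeg[2]->0 | ready=[2] | order so far=[5, 7, 3, 6, 0, 1, 4]
  pop 2: no out-edges | ready=[] | order so far=[5, 7, 3, 6, 0, 1, 4, 2]
  Result: [5, 7, 3, 6, 0, 1, 4, 2]

Answer: [5, 7, 3, 6, 0, 1, 4, 2]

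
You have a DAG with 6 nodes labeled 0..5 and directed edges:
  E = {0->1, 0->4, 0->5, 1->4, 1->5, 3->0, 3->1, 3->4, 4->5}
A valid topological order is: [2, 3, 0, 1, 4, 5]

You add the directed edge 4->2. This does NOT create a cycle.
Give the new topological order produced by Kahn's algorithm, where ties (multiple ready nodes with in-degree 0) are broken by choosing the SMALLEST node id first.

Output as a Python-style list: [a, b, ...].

Old toposort: [2, 3, 0, 1, 4, 5]
Added edge: 4->2
Position of 4 (4) > position of 2 (0). Must reorder: 4 must now come before 2.
Run Kahn's algorithm (break ties by smallest node id):
  initial in-degrees: [1, 2, 1, 0, 3, 3]
  ready (indeg=0): [3]
  pop 3: indeg[0]->0; indeg[1]->1; indeg[4]->2 | ready=[0] | order so far=[3]
  pop 0: indeg[1]->0; indeg[4]->1; indeg[5]->2 | ready=[1] | order so far=[3, 0]
  pop 1: indeg[4]->0; indeg[5]->1 | ready=[4] | order so far=[3, 0, 1]
  pop 4: indeg[2]->0; indeg[5]->0 | ready=[2, 5] | order so far=[3, 0, 1, 4]
  pop 2: no out-edges | ready=[5] | order so far=[3, 0, 1, 4, 2]
  pop 5: no out-edges | ready=[] | order so far=[3, 0, 1, 4, 2, 5]
  Result: [3, 0, 1, 4, 2, 5]

Answer: [3, 0, 1, 4, 2, 5]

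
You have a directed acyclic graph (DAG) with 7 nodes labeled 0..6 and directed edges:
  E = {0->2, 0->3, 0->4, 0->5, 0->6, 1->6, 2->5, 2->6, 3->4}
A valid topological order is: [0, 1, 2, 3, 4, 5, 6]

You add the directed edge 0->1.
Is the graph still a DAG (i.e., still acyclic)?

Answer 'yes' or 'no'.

Answer: yes

Derivation:
Given toposort: [0, 1, 2, 3, 4, 5, 6]
Position of 0: index 0; position of 1: index 1
New edge 0->1: forward
Forward edge: respects the existing order. Still a DAG, same toposort still valid.
Still a DAG? yes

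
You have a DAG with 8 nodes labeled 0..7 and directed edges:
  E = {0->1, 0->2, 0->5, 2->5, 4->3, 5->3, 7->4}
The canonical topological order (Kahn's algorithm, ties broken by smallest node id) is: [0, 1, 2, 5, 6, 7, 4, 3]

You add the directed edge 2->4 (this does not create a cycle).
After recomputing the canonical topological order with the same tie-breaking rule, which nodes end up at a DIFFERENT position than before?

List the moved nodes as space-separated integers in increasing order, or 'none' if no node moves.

Answer: none

Derivation:
Old toposort: [0, 1, 2, 5, 6, 7, 4, 3]
Added edge 2->4
Recompute Kahn (smallest-id tiebreak):
  initial in-degrees: [0, 1, 1, 2, 2, 2, 0, 0]
  ready (indeg=0): [0, 6, 7]
  pop 0: indeg[1]->0; indeg[2]->0; indeg[5]->1 | ready=[1, 2, 6, 7] | order so far=[0]
  pop 1: no out-edges | ready=[2, 6, 7] | order so far=[0, 1]
  pop 2: indeg[4]->1; indeg[5]->0 | ready=[5, 6, 7] | order so far=[0, 1, 2]
  pop 5: indeg[3]->1 | ready=[6, 7] | order so far=[0, 1, 2, 5]
  pop 6: no out-edges | ready=[7] | order so far=[0, 1, 2, 5, 6]
  pop 7: indeg[4]->0 | ready=[4] | order so far=[0, 1, 2, 5, 6, 7]
  pop 4: indeg[3]->0 | ready=[3] | order so far=[0, 1, 2, 5, 6, 7, 4]
  pop 3: no out-edges | ready=[] | order so far=[0, 1, 2, 5, 6, 7, 4, 3]
New canonical toposort: [0, 1, 2, 5, 6, 7, 4, 3]
Compare positions:
  Node 0: index 0 -> 0 (same)
  Node 1: index 1 -> 1 (same)
  Node 2: index 2 -> 2 (same)
  Node 3: index 7 -> 7 (same)
  Node 4: index 6 -> 6 (same)
  Node 5: index 3 -> 3 (same)
  Node 6: index 4 -> 4 (same)
  Node 7: index 5 -> 5 (same)
Nodes that changed position: none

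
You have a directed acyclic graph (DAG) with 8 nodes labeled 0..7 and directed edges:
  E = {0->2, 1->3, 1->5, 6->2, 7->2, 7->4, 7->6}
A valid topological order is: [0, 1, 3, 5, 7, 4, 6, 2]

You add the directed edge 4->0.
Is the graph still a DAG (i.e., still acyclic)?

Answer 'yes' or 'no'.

Answer: yes

Derivation:
Given toposort: [0, 1, 3, 5, 7, 4, 6, 2]
Position of 4: index 5; position of 0: index 0
New edge 4->0: backward (u after v in old order)
Backward edge: old toposort is now invalid. Check if this creates a cycle.
Does 0 already reach 4? Reachable from 0: [0, 2]. NO -> still a DAG (reorder needed).
Still a DAG? yes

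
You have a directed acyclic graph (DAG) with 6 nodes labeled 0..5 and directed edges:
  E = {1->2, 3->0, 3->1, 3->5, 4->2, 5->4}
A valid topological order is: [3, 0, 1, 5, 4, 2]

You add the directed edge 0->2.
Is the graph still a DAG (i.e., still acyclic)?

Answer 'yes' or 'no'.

Given toposort: [3, 0, 1, 5, 4, 2]
Position of 0: index 1; position of 2: index 5
New edge 0->2: forward
Forward edge: respects the existing order. Still a DAG, same toposort still valid.
Still a DAG? yes

Answer: yes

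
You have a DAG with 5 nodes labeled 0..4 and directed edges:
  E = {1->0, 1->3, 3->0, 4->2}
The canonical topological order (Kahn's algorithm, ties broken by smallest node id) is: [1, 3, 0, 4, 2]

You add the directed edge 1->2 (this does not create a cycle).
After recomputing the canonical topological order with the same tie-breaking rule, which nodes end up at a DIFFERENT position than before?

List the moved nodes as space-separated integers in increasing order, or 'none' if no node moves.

Answer: none

Derivation:
Old toposort: [1, 3, 0, 4, 2]
Added edge 1->2
Recompute Kahn (smallest-id tiebreak):
  initial in-degrees: [2, 0, 2, 1, 0]
  ready (indeg=0): [1, 4]
  pop 1: indeg[0]->1; indeg[2]->1; indeg[3]->0 | ready=[3, 4] | order so far=[1]
  pop 3: indeg[0]->0 | ready=[0, 4] | order so far=[1, 3]
  pop 0: no out-edges | ready=[4] | order so far=[1, 3, 0]
  pop 4: indeg[2]->0 | ready=[2] | order so far=[1, 3, 0, 4]
  pop 2: no out-edges | ready=[] | order so far=[1, 3, 0, 4, 2]
New canonical toposort: [1, 3, 0, 4, 2]
Compare positions:
  Node 0: index 2 -> 2 (same)
  Node 1: index 0 -> 0 (same)
  Node 2: index 4 -> 4 (same)
  Node 3: index 1 -> 1 (same)
  Node 4: index 3 -> 3 (same)
Nodes that changed position: none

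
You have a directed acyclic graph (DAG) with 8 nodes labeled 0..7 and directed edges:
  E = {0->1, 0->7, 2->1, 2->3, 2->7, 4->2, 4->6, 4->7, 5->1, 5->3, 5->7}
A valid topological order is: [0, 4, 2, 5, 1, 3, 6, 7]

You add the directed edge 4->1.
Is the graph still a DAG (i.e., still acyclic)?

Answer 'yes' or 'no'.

Answer: yes

Derivation:
Given toposort: [0, 4, 2, 5, 1, 3, 6, 7]
Position of 4: index 1; position of 1: index 4
New edge 4->1: forward
Forward edge: respects the existing order. Still a DAG, same toposort still valid.
Still a DAG? yes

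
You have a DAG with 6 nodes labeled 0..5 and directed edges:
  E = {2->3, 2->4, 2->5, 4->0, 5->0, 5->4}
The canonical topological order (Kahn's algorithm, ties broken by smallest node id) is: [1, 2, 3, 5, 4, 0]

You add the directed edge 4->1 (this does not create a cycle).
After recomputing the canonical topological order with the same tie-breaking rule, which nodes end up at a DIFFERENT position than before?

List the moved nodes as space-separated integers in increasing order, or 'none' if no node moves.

Answer: 0 1 2 3 4 5

Derivation:
Old toposort: [1, 2, 3, 5, 4, 0]
Added edge 4->1
Recompute Kahn (smallest-id tiebreak):
  initial in-degrees: [2, 1, 0, 1, 2, 1]
  ready (indeg=0): [2]
  pop 2: indeg[3]->0; indeg[4]->1; indeg[5]->0 | ready=[3, 5] | order so far=[2]
  pop 3: no out-edges | ready=[5] | order so far=[2, 3]
  pop 5: indeg[0]->1; indeg[4]->0 | ready=[4] | order so far=[2, 3, 5]
  pop 4: indeg[0]->0; indeg[1]->0 | ready=[0, 1] | order so far=[2, 3, 5, 4]
  pop 0: no out-edges | ready=[1] | order so far=[2, 3, 5, 4, 0]
  pop 1: no out-edges | ready=[] | order so far=[2, 3, 5, 4, 0, 1]
New canonical toposort: [2, 3, 5, 4, 0, 1]
Compare positions:
  Node 0: index 5 -> 4 (moved)
  Node 1: index 0 -> 5 (moved)
  Node 2: index 1 -> 0 (moved)
  Node 3: index 2 -> 1 (moved)
  Node 4: index 4 -> 3 (moved)
  Node 5: index 3 -> 2 (moved)
Nodes that changed position: 0 1 2 3 4 5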